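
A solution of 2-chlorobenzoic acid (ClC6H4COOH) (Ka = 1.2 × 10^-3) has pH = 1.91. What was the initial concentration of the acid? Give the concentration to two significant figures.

C₀ = 1.4 × 10^-1 M

[H+] = 10^(-1.91) = 1.23 × 10^-2 M = x
Ka = x²/(C₀ − x) ⇒ C₀ = x + x²/Ka
C₀ = 1.23 × 10^-2 + (1.23 × 10^-2)²/(1.2 × 10^-3) = 1.38 × 10^-1 M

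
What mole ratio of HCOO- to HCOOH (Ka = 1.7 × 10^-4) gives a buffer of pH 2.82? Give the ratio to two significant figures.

pKa = -log(1.7 × 10^-4) = 3.770
pH = pKa + log(r) ⇒ log(r) = 2.82 − 3.770 = -0.950
r = [HCOO-]/[HCOOH] = 10^(-0.950) = 0.112

ratio = 0.11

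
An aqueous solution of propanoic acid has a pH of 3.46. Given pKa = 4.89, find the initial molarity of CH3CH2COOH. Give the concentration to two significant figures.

[H+] = 10^(-3.46) = 3.47 × 10^-4 M = x
Ka = 10^(−4.89) = 1.29 × 10^-5
Ka = x²/(C₀ − x) ⇒ C₀ = x + x²/Ka
C₀ = 3.47 × 10^-4 + (3.47 × 10^-4)²/(1.29 × 10^-5) = 9.68 × 10^-3 M

C₀ = 9.7 × 10^-3 M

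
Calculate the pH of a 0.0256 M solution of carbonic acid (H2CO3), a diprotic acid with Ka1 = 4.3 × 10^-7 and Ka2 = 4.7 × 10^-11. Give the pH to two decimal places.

Ka1 ≫ Ka2, so treat the first dissociation as the only significant source of H+.
Ka1 = x²/(0.0256 − x) = 4.3 × 10^-7
x ≈ √(4.3 × 10^-7 × 0.0256) = 1.05 × 10^-4 M
pH = −log(1.05 × 10^-4) = 3.98

pH = 3.98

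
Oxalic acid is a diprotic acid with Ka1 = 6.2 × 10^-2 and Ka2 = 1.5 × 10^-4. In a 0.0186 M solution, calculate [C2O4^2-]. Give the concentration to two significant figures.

First ionization gives [H+] ≈ [HC2O4-] = 1.50 × 10^-2 M.
Second step: Ka2 = [H+][C2O4^2-]/[HC2O4-] ≈ [C2O4^2-] (since [H+] ≈ [HC2O4-]).
So [C2O4^2-] ≈ Ka2.

1.5 × 10^-4 M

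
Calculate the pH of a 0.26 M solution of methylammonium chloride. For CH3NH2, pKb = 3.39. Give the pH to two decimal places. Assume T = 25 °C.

CH3NH3+ is the conjugate acid of the weak base CH3NH2.
Kb = 10^(−3.39) = 4.07 × 10^-4
Ka = Kw/Kb = 1.0×10^-14 / 4.07 × 10^-4 = 2.46 × 10^-11
Ka = [H+]²/(0.26 − [H+]) = 2.46 × 10^-11
Assume [H+] ≪ 0.26: [H+] ≈ √(2.46 × 10^-11 × 0.26) = 2.53 × 10^-6 M
pH = −log[H+] = −log(2.53 × 10^-6) = 5.60

pH = 5.60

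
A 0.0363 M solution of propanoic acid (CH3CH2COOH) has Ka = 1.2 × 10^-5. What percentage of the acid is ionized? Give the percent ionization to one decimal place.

CH3CH2COOH ⇌ CH3CH2COO- + H+; let x = [H+] at equilibrium.
x ≈ √(Ka·C₀) = √(1.2 × 10^-5 × 0.0363) = 6.60 × 10^-4 M
Fraction ionized = 6.60 × 10^-4 / 0.0363 = 0.0182 → 1.8%

1.8%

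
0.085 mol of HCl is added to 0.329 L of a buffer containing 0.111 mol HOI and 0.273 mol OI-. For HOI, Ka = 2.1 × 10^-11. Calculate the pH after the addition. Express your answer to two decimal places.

Added H+ converts OI- to HOI: HOI → 0.196 mol, OI- → 0.188 mol.
pKa = −log(2.1 × 10^-11) = 10.678
pH = pKa + log(n_OI-/n_HOI) = 10.678 + log(0.188/0.196) = 10.678 + (-0.018)

pH = 10.66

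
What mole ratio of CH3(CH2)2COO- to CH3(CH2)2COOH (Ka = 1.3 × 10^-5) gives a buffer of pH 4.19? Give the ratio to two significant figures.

pKa = -log(1.3 × 10^-5) = 4.886
pH = pKa + log(r) ⇒ log(r) = 4.19 − 4.886 = -0.696
r = [CH3(CH2)2COO-]/[CH3(CH2)2COOH] = 10^(-0.696) = 0.201

ratio = 0.20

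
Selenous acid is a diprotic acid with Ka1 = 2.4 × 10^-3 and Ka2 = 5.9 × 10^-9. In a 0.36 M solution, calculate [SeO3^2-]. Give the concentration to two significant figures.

5.9 × 10^-9 M

First ionization gives [H+] ≈ [HSeO3-] = 2.82 × 10^-2 M.
Second step: Ka2 = [H+][SeO3^2-]/[HSeO3-] ≈ [SeO3^2-] (since [H+] ≈ [HSeO3-]).
So [SeO3^2-] ≈ Ka2.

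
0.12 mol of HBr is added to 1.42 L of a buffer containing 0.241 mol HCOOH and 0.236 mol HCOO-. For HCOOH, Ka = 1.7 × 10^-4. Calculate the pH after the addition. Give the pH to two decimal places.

pH = 3.28

After neutralization: n(HCOOH) = 0.361 mol, n(HCOO-) = 0.116 mol.
pKa = −log(1.7 × 10^-4) = 3.770
pH = pKa + log(n_HCOO-/n_HCOOH) = 3.770 + log(0.116/0.361) = 3.770 + (-0.493)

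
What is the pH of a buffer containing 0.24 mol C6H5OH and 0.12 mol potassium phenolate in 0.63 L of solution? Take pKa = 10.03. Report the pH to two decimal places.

pH = pKa + log([A⁻]/[HA]) = 10.03 + log(0.12/0.24)
pH = 10.03 + (-0.301) = 9.73

pH = 9.73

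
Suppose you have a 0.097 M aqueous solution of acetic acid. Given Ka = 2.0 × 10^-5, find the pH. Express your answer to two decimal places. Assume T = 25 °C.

pH = 2.86

CH3COOH ⇌ CH3COO- + H+
Ka = [H+]²/(0.097 − [H+]) = 2.0 × 10^-5
Neglecting [H+] in the denominator: [H+] = √(2.0 × 10^-5 × 0.097) = 1.39 × 10^-3 M
Check: 1.4% ionized — well under 5%, approximation valid.
pH = −log(1.39 × 10^-3) = 2.86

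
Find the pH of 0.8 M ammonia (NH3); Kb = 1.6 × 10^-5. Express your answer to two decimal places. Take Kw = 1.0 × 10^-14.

NH3 + H2O ⇌ NH4+ + OH-
From the ICE table, Kb = x²/(0.8 − x) = 1.6 × 10^-5.
Neglecting x in the denominator: x = √(1.6 × 10^-5 × 0.8) = 3.58 × 10^-3 M
Check: 0.45% ionized — well under 5%, approximation valid.
pOH = 2.45, so pH = 14.00 − pOH = 11.55

pH = 11.55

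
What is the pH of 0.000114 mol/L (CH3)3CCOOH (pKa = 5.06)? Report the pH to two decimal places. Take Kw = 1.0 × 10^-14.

pH = 4.56

(CH3)3CCOOH ⇌ (CH3)3CCOO- + H+
Ka = 10^(−5.06) = 8.71 × 10^-6
Ka = [H+]²/(0.000114 − [H+]) = 8.71 × 10^-6
[H+] is not negligible relative to C₀; solve [H+]² + 8.71e-06·[H+] − 9.93e-10 = 0.
[H+] = [−8.71e-06 + √(8.71e-06² + 3.97e-09)]/2 = 2.75 × 10^-5 M
pH = −log(2.75 × 10^-5) = 4.56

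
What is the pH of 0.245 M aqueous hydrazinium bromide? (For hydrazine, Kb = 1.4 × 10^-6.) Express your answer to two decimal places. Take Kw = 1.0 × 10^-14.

pH = 4.38

N2H5+ is the conjugate acid of the weak base N2H4.
Ka = Kw/Kb = 1.0×10^-14 / 1.4 × 10^-6 = 7.14 × 10^-9
Ka = x²/(0.245 − x) = 7.14 × 10^-9
Assume x ≪ 0.245: x ≈ √(7.14 × 10^-9 × 0.245) = 4.18 × 10^-5 M
pH = −log[H+] = −log(4.18 × 10^-5) = 4.38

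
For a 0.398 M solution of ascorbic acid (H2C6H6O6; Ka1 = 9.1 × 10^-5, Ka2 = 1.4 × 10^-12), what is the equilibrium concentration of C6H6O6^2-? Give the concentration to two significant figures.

First ionization gives [H+] ≈ [HC6H6O6-] = 6.02 × 10^-3 M.
Second step: Ka2 = [H+][C6H6O6^2-]/[HC6H6O6-] ≈ [C6H6O6^2-] (since [H+] ≈ [HC6H6O6-]).
So [C6H6O6^2-] ≈ Ka2.

1.4 × 10^-12 M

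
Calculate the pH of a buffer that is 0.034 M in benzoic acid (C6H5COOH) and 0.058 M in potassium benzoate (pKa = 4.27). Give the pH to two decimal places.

pH = 4.50

Using pH = pKa + log([base]/[acid]) with [base]/[acid] = 0.058/0.034:
pH = 4.27 + (+0.232) = 4.50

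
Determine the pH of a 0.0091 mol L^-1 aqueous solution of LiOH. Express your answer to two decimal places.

LiOH is a strong base; [OH-] = 0.0091 M.
pOH = -log(0.0091) = 2.04
pH = 14.00 - 2.04 = 11.96

pH = 11.96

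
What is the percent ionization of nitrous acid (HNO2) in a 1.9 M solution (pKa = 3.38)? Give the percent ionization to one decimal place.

1.5%

HNO2 ⇌ NO2- + H+; let x = [H+] at equilibrium.
Ka = 10^(−3.38) = 4.17 × 10^-4
x ≈ √(Ka·C₀) = √(4.17 × 10^-4 × 1.9) = 2.81 × 10^-2 M
Fraction ionized = 2.81 × 10^-2 / 1.9 = 0.0148 → 1.5%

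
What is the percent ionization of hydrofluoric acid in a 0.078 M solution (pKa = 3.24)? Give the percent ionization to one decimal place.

HF ⇌ F- + H+; let x = [H+] at equilibrium.
Ka = 10^(−3.24) = 5.75 × 10^-4
Solve x² + 0.000575x − 4.48e-05 = 0 → x = 6.42 × 10^-3 M
Fraction ionized = 6.42 × 10^-3 / 0.078 = 0.0823 → 8.2%

8.2%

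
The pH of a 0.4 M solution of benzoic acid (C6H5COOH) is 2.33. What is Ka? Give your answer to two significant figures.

Ka = 5.5 × 10^-5

[H+] = 10^(-2.33) = 4.68 × 10^-3 M
At equilibrium [HA] = 0.4 − 4.68 × 10^-3 = 3.95 × 10^-1 M
Ka = [H+][A-]/[HA] = (4.68 × 10^-3)² / 3.95 × 10^-1 = 5.5 × 10^-5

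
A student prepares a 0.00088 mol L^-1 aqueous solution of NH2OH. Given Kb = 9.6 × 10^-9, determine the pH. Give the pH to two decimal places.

pH = 8.46

NH2OH + H2O ⇌ NH3OH+ + OH-
From the ICE table, Kb = [OH-]²/(0.00088 − [OH-]) = 9.6 × 10^-9.
Assume [OH-] ≪ 0.00088: [OH-] ≈ √(9.6 × 10^-9 × 0.00088) = 2.91 × 10^-6 M
([OH-]/C₀ = 0.33% < 5%, so the approximation holds.)
pOH = 5.54, so pH = 14.00 − pOH = 8.46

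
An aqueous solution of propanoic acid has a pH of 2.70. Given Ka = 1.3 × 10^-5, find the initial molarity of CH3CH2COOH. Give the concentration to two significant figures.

[H+] = 10^(-2.70) = 2.00 × 10^-3 M = x
Ka = x²/(C₀ − x) ⇒ C₀ = x + x²/Ka
C₀ = 2.00 × 10^-3 + (2.00 × 10^-3)²/(1.3 × 10^-5) = 3.10 × 10^-1 M

C₀ = 3.1 × 10^-1 M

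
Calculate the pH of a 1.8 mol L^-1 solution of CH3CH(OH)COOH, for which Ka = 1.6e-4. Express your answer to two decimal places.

CH3CH(OH)COOH ⇌ CH3CH(OH)COO- + H+
From the ICE table, Ka = x²/(1.8 − x) = 1.6 × 10^-4.
Since Ka ≪ C₀, x ≈ √(Ka·C₀) = 1.70 × 10^-2 M.
(x/C₀ = 0.94% < 5%, so the approximation holds.)
pH = −log[H+] = −log(1.70 × 10^-2) = 1.77

pH = 1.77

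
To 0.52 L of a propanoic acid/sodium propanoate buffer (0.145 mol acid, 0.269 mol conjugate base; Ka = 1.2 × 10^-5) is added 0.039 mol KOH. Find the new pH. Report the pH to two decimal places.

OH- converts CH3CH2COOH to CH3CH2COO-: CH3CH2COOH → 0.106 mol, CH3CH2COO- → 0.308 mol.
pKa = −log(1.2 × 10^-5) = 4.921
pH = pKa + log([A⁻]/[HA]) = 4.921 + log(0.308/0.106) = 4.921 +0.463

pH = 5.38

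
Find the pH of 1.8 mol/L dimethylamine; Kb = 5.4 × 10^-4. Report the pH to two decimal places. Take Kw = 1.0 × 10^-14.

(CH3)2NH + H2O ⇌ (CH3)2NH2+ + OH-
From the ICE table, Kb = [OH-]²/(1.8 − [OH-]) = 5.4 × 10^-4.
Assume [OH-] ≪ 1.8: [OH-] ≈ √(5.4 × 10^-4 × 1.8) = 3.12 × 10^-2 M
pOH = −log(3.12 × 10^-2) = 1.51; pH = 14.00 − 1.51 = 12.49

pH = 12.49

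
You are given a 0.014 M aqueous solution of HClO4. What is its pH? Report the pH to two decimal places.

pH = 1.85

HClO4 is a strong acid and dissociates completely, so [H+] = 0.014 M.
pH = -log(0.014) = 1.85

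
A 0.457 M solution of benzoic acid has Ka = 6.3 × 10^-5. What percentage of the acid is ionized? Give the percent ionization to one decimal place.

C6H5COOH ⇌ C6H5COO- + H+; let x = [H+] at equilibrium.
x ≈ √(Ka·C₀) = √(6.3 × 10^-5 × 0.457) = 5.37 × 10^-3 M
Fraction ionized = 5.37 × 10^-3 / 0.457 = 0.0118 → 1.2%

1.2%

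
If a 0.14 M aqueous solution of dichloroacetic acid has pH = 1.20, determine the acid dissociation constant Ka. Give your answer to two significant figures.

[H+] = 10^(-1.20) = 6.31 × 10^-2 M
At equilibrium [HA] = 0.14 − 6.31 × 10^-2 = 7.69 × 10^-2 M
Ka = [H+][A-]/[HA] = (6.31 × 10^-2)² / 7.69 × 10^-2 = 5.2 × 10^-2

Ka = 5.2 × 10^-2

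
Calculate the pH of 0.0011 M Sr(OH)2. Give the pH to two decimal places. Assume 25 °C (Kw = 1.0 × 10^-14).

pH = 11.34

Sr(OH)2 is a strong base (each formula unit releases 2 OH-); [OH-] = 0.0022 M.
pOH = -log(0.0022) = 2.66
pH = 14.00 - 2.66 = 11.34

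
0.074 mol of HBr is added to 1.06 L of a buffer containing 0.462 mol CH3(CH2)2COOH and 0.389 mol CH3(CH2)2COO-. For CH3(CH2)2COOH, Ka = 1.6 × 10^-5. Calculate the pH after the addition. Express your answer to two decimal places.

pH = 4.57

Added H+ converts CH3(CH2)2COO- to CH3(CH2)2COOH: CH3(CH2)2COOH → 0.536 mol, CH3(CH2)2COO- → 0.315 mol.
pKa = −log(1.6 × 10^-5) = 4.796
Henderson–Hasselbalch with mole ratio 0.315/0.536: pH = 4.796 + (-0.231)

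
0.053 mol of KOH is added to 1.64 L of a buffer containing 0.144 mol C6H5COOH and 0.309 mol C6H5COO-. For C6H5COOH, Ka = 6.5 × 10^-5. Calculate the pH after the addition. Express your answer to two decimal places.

After neutralization: n(C6H5COOH) = 0.091 mol, n(C6H5COO-) = 0.362 mol.
pKa = −log(6.5 × 10^-5) = 4.187
pH = pKa + log(n_C6H5COO-/n_C6H5COOH) = 4.187 + log(0.362/0.091) = 4.187 + (+0.600)

pH = 4.79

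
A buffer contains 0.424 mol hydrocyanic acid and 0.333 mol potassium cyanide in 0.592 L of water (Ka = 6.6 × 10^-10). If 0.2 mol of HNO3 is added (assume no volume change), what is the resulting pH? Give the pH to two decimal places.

pH = 8.51

After neutralization: n(HCN) = 0.624 mol, n(CN-) = 0.133 mol.
pKa = −log(6.6 × 10^-10) = 9.180
Henderson–Hasselbalch with mole ratio 0.133/0.624: pH = 9.180 + (-0.671)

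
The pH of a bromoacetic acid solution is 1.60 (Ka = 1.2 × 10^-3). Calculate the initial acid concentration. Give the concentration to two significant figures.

C₀ = 5.5 × 10^-1 M

[H+] = 10^(-1.60) = 2.51 × 10^-2 M = x
Ka = x²/(C₀ − x) ⇒ C₀ = x + x²/Ka
C₀ = 2.51 × 10^-2 + (2.51 × 10^-2)²/(1.2 × 10^-3) = 5.50 × 10^-1 M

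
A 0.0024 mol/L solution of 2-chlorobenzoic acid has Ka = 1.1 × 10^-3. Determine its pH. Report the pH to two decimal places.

ClC6H4COOH ⇌ ClC6H4COO- + H+
Ka = x²/(0.0024 − x) = 1.1 × 10^-3
Here C₀/Ka ≈ 2.18, so the small-x approximation fails. Use the quadratic:
x = [−0.0011 + √(0.0011² + 1.06e-05)]/2 = 1.17 × 10^-3 M
pH = −log(1.17 × 10^-3) = 2.93

pH = 2.93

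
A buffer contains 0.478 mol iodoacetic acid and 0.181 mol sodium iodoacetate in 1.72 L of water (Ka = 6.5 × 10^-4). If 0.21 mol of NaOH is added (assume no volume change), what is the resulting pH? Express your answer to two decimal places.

After neutralization: n(ICH2COOH) = 0.268 mol, n(ICH2COO-) = 0.391 mol.
pKa = −log(6.5 × 10^-4) = 3.187
pH = pKa + log([A⁻]/[HA]) = 3.187 + log(0.391/0.268) = 3.187 +0.164

pH = 3.35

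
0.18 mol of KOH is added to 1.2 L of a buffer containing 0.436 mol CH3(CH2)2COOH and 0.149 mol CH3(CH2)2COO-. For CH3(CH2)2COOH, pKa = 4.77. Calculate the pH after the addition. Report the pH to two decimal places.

OH- converts CH3(CH2)2COOH to CH3(CH2)2COO-: CH3(CH2)2COOH → 0.256 mol, CH3(CH2)2COO- → 0.329 mol.
pH = pKa + log(n_CH3(CH2)2COO-/n_CH3(CH2)2COOH) = 4.77 + log(0.329/0.256) = 4.77 + (+0.109)

pH = 4.88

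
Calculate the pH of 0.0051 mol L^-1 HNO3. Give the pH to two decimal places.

pH = 2.29

HNO3 is a strong acid and dissociates completely, so [H+] = 0.0051 M.
pH = -log(0.0051) = 2.29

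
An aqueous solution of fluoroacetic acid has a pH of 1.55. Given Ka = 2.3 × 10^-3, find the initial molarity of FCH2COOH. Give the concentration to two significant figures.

C₀ = 3.7 × 10^-1 M

[H+] = 10^(-1.55) = 2.82 × 10^-2 M = x
Ka = x²/(C₀ − x) ⇒ C₀ = x + x²/Ka
C₀ = 2.82 × 10^-2 + (2.82 × 10^-2)²/(2.3 × 10^-3) = 3.74 × 10^-1 M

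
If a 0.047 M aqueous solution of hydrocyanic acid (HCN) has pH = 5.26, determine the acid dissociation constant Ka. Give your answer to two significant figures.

Ka = 6.4 × 10^-10

[H+] = 10^(-5.26) = 5.50 × 10^-6 M
At equilibrium [HA] = 0.047 − 5.50 × 10^-6 = 4.70 × 10^-2 M
Ka = [H+][A-]/[HA] = (5.50 × 10^-6)² / 4.70 × 10^-2 = 6.4 × 10^-10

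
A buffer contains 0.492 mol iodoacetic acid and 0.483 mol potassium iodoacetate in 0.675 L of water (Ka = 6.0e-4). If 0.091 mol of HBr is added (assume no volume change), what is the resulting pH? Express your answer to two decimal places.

pH = 3.05

Added H+ converts ICH2COO- to ICH2COOH: ICH2COOH → 0.583 mol, ICH2COO- → 0.392 mol.
pKa = −log(6.0 × 10^-4) = 3.222
pH = pKa + log(n_ICH2COO-/n_ICH2COOH) = 3.222 + log(0.392/0.583) = 3.222 + (-0.172)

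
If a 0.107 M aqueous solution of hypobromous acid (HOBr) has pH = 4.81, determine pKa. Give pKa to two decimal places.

[H+] = 10^(-4.81) = 1.55 × 10^-5 M
At equilibrium [HA] = 0.107 − 1.55 × 10^-5 = 1.07 × 10^-1 M
Ka = [H+][A-]/[HA] = (1.55 × 10^-5)² / 1.07 × 10^-1 = 2.25 × 10^-9
pKa = -log(2.25 × 10^-9) = 8.65

pKa = 8.65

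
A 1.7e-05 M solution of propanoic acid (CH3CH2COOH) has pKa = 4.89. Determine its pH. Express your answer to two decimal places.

CH3CH2COOH ⇌ CH3CH2COO- + H+
Ka = 10^(−4.89) = 1.29 × 10^-5
From the ICE table, Ka = x²/(1.7e-05 − x) = 1.29 × 10^-5.
x is not negligible relative to C₀; solve x² + 1.29e-05·x − 2.19e-10 = 0.
x = (−Ka + √(Ka² + 4·Ka·C₀))/2 = 9.70 × 10^-6 M
pH = −log(9.70 × 10^-6) = 5.01

pH = 5.01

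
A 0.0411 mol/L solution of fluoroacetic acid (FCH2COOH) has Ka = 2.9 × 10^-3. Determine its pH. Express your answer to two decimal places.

pH = 2.02

FCH2COOH ⇌ FCH2COO- + H+
Ka = [H+]²/(0.0411 − [H+]) = 2.9 × 10^-3
[H+] is not negligible relative to C₀; solve [H+]² + 0.0029·[H+] − 0.000119 = 0.
[H+] = (−Ka + √(Ka² + 4·Ka·C₀))/2 = 9.56 × 10^-3 M
pH = −log[H+] = −log(9.56 × 10^-3) = 2.02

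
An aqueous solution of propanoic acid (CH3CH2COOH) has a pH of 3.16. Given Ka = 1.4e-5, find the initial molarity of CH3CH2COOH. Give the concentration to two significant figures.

C₀ = 3.5 × 10^-2 M

[H+] = 10^(-3.16) = 6.92 × 10^-4 M = x
Ka = x²/(C₀ − x) ⇒ C₀ = x + x²/Ka
C₀ = 6.92 × 10^-4 + (6.92 × 10^-4)²/(1.4 × 10^-5) = 3.49 × 10^-2 M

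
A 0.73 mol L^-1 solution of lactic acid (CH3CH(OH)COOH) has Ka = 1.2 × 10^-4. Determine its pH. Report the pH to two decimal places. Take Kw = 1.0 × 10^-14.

CH3CH(OH)COOH ⇌ CH3CH(OH)COO- + H+
Ka = [H+]²/(0.73 − [H+]) = 1.2 × 10^-4
Neglecting [H+] in the denominator: [H+] = √(1.2 × 10^-4 × 0.73) = 9.36 × 10^-3 M
Check: 1.3% ionized — well under 5%, approximation valid.
pH = −log[H+] = −log(9.36 × 10^-3) = 2.03

pH = 2.03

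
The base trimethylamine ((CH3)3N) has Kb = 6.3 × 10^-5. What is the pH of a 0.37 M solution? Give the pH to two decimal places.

pH = 11.68

(CH3)3N + H2O ⇌ (CH3)3NH+ + OH-
Kb = [OH-]²/(0.37 − [OH-]) = 6.3 × 10^-5
Since Kb ≪ C₀, [OH-] ≈ √(Kb·C₀) = 4.83 × 10^-3 M.
pOH = 2.32, so pH = 14.00 − pOH = 11.68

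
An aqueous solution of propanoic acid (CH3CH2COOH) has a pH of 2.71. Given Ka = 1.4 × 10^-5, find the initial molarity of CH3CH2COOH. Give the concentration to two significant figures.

[H+] = 10^(-2.71) = 1.95 × 10^-3 M = x
Ka = x²/(C₀ − x) ⇒ C₀ = x + x²/Ka
C₀ = 1.95 × 10^-3 + (1.95 × 10^-3)²/(1.4 × 10^-5) = 2.74 × 10^-1 M

C₀ = 2.7 × 10^-1 M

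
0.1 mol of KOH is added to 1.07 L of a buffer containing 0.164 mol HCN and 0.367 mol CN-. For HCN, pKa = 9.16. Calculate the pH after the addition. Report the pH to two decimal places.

After neutralization: n(HCN) = 0.064 mol, n(CN-) = 0.467 mol.
Henderson–Hasselbalch with mole ratio 0.467/0.064: pH = 9.16 + (+0.863)

pH = 10.02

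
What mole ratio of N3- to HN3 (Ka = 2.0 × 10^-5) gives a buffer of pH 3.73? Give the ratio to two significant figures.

pKa = -log(2.0 × 10^-5) = 4.699
pH = pKa + log(r) ⇒ log(r) = 3.73 − 4.699 = -0.969
r = [N3-]/[HN3] = 10^(-0.969) = 0.107

ratio = 0.11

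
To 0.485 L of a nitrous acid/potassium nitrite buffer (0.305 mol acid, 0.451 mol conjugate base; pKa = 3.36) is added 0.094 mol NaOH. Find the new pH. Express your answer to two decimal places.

pH = 3.77

After neutralization: n(HNO2) = 0.211 mol, n(NO2-) = 0.545 mol.
pH = pKa + log([A⁻]/[HA]) = 3.36 + log(0.545/0.211) = 3.36 +0.412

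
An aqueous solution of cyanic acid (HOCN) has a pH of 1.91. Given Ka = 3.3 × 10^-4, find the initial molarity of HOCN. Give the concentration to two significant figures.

[H+] = 10^(-1.91) = 1.23 × 10^-2 M = x
Ka = x²/(C₀ − x) ⇒ C₀ = x + x²/Ka
C₀ = 1.23 × 10^-2 + (1.23 × 10^-2)²/(3.3 × 10^-4) = 4.71 × 10^-1 M

C₀ = 4.7 × 10^-1 M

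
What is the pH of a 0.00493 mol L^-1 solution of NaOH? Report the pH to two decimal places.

pH = 11.69

NaOH is a strong base; [OH-] = 0.00493 M.
pOH = -log(0.00493) = 2.31
pH = 14.00 - 2.31 = 11.69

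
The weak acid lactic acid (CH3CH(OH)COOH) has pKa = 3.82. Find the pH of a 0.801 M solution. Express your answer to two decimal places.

CH3CH(OH)COOH ⇌ CH3CH(OH)COO- + H+
Ka = 10^(−3.82) = 1.51 × 10^-4
From the ICE table, Ka = [H+]²/(0.801 − [H+]) = 1.51 × 10^-4.
Since Ka ≪ C₀, [H+] ≈ √(Ka·C₀) = 1.10 × 10^-2 M.
([H+]/C₀ = 1.4% < 5%, so the approximation holds.)
pH = −log(1.10 × 10^-2) = 1.96

pH = 1.96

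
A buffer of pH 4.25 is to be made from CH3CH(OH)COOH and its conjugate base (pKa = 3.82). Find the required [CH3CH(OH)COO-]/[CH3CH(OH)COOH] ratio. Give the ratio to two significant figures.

ratio = 2.7

pH = pKa + log(r) ⇒ log(r) = 4.25 − 3.82 = +0.43
r = [CH3CH(OH)COO-]/[CH3CH(OH)COOH] = 10^(+0.43) = 2.69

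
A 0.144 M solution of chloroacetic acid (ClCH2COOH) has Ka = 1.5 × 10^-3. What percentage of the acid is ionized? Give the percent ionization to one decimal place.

9.7%

ClCH2COOH ⇌ ClCH2COO- + H+; let x = [H+] at equilibrium.
Solve x² + 0.0015x − 0.000216 = 0 → x = 1.40 × 10^-2 M
% ionization = x/C₀ × 100% = 1.40 × 10^-2/0.144 × 100% = 9.7%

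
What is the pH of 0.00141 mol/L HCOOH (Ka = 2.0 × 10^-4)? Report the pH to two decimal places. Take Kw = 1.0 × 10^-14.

HCOOH ⇌ HCOO- + H+
Let x = [H+] at equilibrium. Ka = x²/(0.00141 − x).
The 5% rule fails; solving x² + Ka·x − Ka·C₀ = 0 exactly:
x = (−Ka + √(Ka² + 4·Ka·C₀))/2 = 4.40 × 10^-4 M
pH = −log[H+] = −log(4.40 × 10^-4) = 3.36

pH = 3.36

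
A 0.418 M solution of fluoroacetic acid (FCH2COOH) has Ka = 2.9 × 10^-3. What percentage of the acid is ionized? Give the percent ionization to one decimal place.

8.0%

FCH2COOH ⇌ FCH2COO- + H+; let x = [H+] at equilibrium.
Ka = x²/(C₀ − x); solving the quadratic gives x = 3.34 × 10^-2 M.
% ionization = x/C₀ × 100% = 3.34 × 10^-2/0.418 × 100% = 8.0%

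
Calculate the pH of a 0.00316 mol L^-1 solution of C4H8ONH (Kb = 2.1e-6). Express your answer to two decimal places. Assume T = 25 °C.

pH = 9.91

C4H8ONH + H2O ⇌ C4H8ONH2+ + OH-
From the ICE table, Kb = [OH-]²/(0.00316 − [OH-]) = 2.1 × 10^-6.
Since Kb ≪ C₀, [OH-] ≈ √(Kb·C₀) = 8.15 × 10^-5 M.
([OH-]/C₀ = 2.6% < 5%, so the approximation holds.)
pOH = −log(8.15 × 10^-5) = 4.09; pH = 14.00 − 4.09 = 9.91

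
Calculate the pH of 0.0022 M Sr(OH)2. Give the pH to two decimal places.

pH = 11.64

Sr(OH)2 is a strong base (each formula unit releases 2 OH-); [OH-] = 0.0044 M.
pOH = -log(0.0044) = 2.36
pH = 14.00 - 2.36 = 11.64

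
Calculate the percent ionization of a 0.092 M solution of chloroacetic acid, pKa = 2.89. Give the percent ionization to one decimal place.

11.2%

ClCH2COOH ⇌ ClCH2COO- + H+; let x = [H+] at equilibrium.
Ka = 10^(−2.89) = 1.29 × 10^-3
Ka = x²/(C₀ − x); solving the quadratic gives x = 1.03 × 10^-2 M.
Fraction ionized = 1.03 × 10^-2 / 0.092 = 0.1120 → 11.2%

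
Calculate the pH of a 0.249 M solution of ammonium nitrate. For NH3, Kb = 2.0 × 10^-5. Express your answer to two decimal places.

NH4+ is the conjugate acid of the weak base NH3.
Ka = Kw/Kb = 1.0×10^-14 / 2.0 × 10^-5 = 5.00 × 10^-10
Let x = [H+] at equilibrium. Ka = x²/(0.249 − x).
Assume x ≪ 0.249: x ≈ √(5.00 × 10^-10 × 0.249) = 1.12 × 10^-5 M
(x/C₀ = 0.0045% < 5%, so the approximation holds.)
pH = −log(1.12 × 10^-5) = 4.95

pH = 4.95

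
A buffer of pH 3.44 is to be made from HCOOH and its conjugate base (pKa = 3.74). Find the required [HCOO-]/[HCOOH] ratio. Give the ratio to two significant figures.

pH = pKa + log(r) ⇒ log(r) = 3.44 − 3.74 = -0.30
r = [HCOO-]/[HCOOH] = 10^(-0.30) = 0.501

ratio = 0.50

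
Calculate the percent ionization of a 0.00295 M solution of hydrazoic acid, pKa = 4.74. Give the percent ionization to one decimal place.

7.6%

HN3 ⇌ N3- + H+; let x = [H+] at equilibrium.
Ka = 10^(−4.74) = 1.82 × 10^-5
Solve x² + 1.82e-05x − 5.37e-08 = 0 → x = 2.23 × 10^-4 M
% ionization = x/C₀ × 100% = 2.23 × 10^-4/0.00295 × 100% = 7.6%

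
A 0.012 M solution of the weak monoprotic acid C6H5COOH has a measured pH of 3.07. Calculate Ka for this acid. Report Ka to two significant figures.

[H+] = 10^(-3.07) = 8.51 × 10^-4 M
At equilibrium [HA] = 0.012 − 8.51 × 10^-4 = 1.11 × 10^-2 M
Ka = [H+][A-]/[HA] = (8.51 × 10^-4)² / 1.11 × 10^-2 = 6.5 × 10^-5

Ka = 6.5 × 10^-5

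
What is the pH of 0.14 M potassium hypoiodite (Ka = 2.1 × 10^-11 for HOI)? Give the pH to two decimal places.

pH = 11.90

OI- is the conjugate base of the weak acid HOI.
Kb = Kw/Ka = 1.0×10^-14 / 2.1 × 10^-11 = 4.76 × 10^-4
From the ICE table, Kb = [OH-]²/(0.14 − [OH-]) = 4.76 × 10^-4.
The 5% rule fails; solving [OH-]² + Kb·[OH-] − Kb·C₀ = 0 exactly:
[OH-] = (−Kb + √(Kb² + 4·Kb·C₀))/2 = 7.93 × 10^-3 M
pOH = −log(7.93 × 10^-3) = 2.10; pH = 14.00 − 2.10 = 11.90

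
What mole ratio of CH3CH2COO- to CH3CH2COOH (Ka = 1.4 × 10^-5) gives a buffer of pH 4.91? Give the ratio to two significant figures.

ratio = 1.1

pKa = -log(1.4 × 10^-5) = 4.854
pH = pKa + log(r) ⇒ log(r) = 4.91 − 4.854 = +0.056
r = [CH3CH2COO-]/[CH3CH2COOH] = 10^(+0.056) = 1.14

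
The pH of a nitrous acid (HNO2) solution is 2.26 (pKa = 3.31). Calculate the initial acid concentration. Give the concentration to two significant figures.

C₀ = 6.7 × 10^-2 M

[H+] = 10^(-2.26) = 5.50 × 10^-3 M = x
Ka = 10^(−3.31) = 4.90 × 10^-4
Ka = x²/(C₀ − x) ⇒ C₀ = x + x²/Ka
C₀ = 5.50 × 10^-3 + (5.50 × 10^-3)²/(4.90 × 10^-4) = 6.72 × 10^-2 M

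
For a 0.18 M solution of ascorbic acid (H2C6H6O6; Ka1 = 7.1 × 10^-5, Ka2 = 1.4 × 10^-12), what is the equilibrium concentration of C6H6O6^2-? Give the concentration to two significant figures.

First ionization gives [H+] ≈ [HC6H6O6-] = 3.57 × 10^-3 M.
Second step: Ka2 = [H+][C6H6O6^2-]/[HC6H6O6-] ≈ [C6H6O6^2-] (since [H+] ≈ [HC6H6O6-]).
So [C6H6O6^2-] ≈ Ka2.

1.4 × 10^-12 M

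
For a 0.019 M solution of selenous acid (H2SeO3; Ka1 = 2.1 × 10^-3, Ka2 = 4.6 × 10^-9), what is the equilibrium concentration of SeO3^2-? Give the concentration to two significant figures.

4.6 × 10^-9 M

First ionization gives [H+] ≈ [HSeO3-] = 5.35 × 10^-3 M.
Second step: Ka2 = [H+][SeO3^2-]/[HSeO3-] ≈ [SeO3^2-] (since [H+] ≈ [HSeO3-]).
So [SeO3^2-] ≈ Ka2.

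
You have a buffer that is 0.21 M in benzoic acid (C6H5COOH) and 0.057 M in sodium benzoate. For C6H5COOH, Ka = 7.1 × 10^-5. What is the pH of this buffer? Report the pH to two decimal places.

pH = 3.58

pKa = −log(7.1 × 10^-5) = 4.149
pH = pKa + log([A⁻]/[HA]) = 4.149 + log(0.057/0.21)
pH = 4.149 + (-0.566) = 3.58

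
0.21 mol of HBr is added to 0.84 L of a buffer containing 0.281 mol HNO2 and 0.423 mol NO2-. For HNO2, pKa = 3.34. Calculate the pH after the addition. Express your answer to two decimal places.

Added H+ converts NO2- to HNO2: HNO2 → 0.491 mol, NO2- → 0.213 mol.
pH = pKa + log(n_NO2-/n_HNO2) = 3.34 + log(0.213/0.491) = 3.34 + (-0.363)

pH = 2.98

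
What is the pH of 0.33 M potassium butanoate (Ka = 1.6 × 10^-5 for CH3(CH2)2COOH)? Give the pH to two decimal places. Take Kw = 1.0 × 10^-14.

pH = 9.16

CH3(CH2)2COO- is the conjugate base of the weak acid CH3(CH2)2COOH.
Kb = Kw/Ka = 1.0×10^-14 / 1.6 × 10^-5 = 6.25 × 10^-10
Kb = [OH-]²/(0.33 − [OH-]) = 6.25 × 10^-10
Neglecting [OH-] in the denominator: [OH-] = √(6.25 × 10^-10 × 0.33) = 1.44 × 10^-5 M
([OH-]/C₀ = 0.0044% < 5%, so the approximation holds.)
pOH = 4.84, so pH = 14.00 − pOH = 9.16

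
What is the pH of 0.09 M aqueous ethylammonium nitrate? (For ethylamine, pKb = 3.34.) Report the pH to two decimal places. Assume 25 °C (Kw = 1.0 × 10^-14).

pH = 5.85

C2H5NH3+ is the conjugate acid of the weak base C2H5NH2.
Kb = 10^(−3.34) = 4.57 × 10^-4
Ka = Kw/Kb = 1.0×10^-14 / 4.57 × 10^-4 = 2.19 × 10^-11
Ka = x²/(0.09 − x) = 2.19 × 10^-11
Assume x ≪ 0.09: x ≈ √(2.19 × 10^-11 × 0.09) = 1.40 × 10^-6 M
pH = −log(1.40 × 10^-6) = 5.85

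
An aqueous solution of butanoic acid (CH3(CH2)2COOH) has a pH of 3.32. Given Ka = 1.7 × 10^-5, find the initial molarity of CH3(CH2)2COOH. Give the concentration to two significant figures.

[H+] = 10^(-3.32) = 4.79 × 10^-4 M = x
Ka = x²/(C₀ − x) ⇒ C₀ = x + x²/Ka
C₀ = 4.79 × 10^-4 + (4.79 × 10^-4)²/(1.7 × 10^-5) = 1.40 × 10^-2 M

C₀ = 1.4 × 10^-2 M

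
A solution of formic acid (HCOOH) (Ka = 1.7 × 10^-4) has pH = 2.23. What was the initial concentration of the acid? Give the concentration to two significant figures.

[H+] = 10^(-2.23) = 5.89 × 10^-3 M = x
Ka = x²/(C₀ − x) ⇒ C₀ = x + x²/Ka
C₀ = 5.89 × 10^-3 + (5.89 × 10^-3)²/(1.7 × 10^-4) = 2.10 × 10^-1 M

C₀ = 2.1 × 10^-1 M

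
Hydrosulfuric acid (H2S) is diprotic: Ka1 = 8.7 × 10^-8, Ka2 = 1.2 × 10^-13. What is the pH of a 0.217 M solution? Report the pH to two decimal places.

pH = 3.86

Since Ka1 ≫ Ka2, the first ionization dominates [H+].
Ka1 = x²/(0.217 − x) = 8.7 × 10^-8
x ≈ √(8.7 × 10^-8 × 0.217) = 1.37 × 10^-4 M
pH = −log(1.37 × 10^-4) = 3.86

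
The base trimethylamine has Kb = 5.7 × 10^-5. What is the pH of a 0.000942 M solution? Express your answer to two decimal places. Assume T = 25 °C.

(CH3)3N + H2O ⇌ (CH3)3NH+ + OH-
From the ICE table, Kb = x²/(0.000942 − x) = 5.7 × 10^-5.
The 5% rule fails; solving x² + Kb·x − Kb·C₀ = 0 exactly:
x = (−Kb + √(Kb² + 4·Kb·C₀))/2 = 2.05 × 10^-4 M
pOH = 3.69, so pH = 14.00 − pOH = 10.31

pH = 10.31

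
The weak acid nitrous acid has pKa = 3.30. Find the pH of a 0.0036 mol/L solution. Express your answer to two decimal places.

HNO2 ⇌ NO2- + H+
Ka = 10^(−3.30) = 5.01 × 10^-4
From the ICE table, Ka = [H+]²/(0.0036 − [H+]) = 5.01 × 10^-4.
[H+] is not negligible relative to C₀; solve [H+]² + 0.000501·[H+] − 1.8e-06 = 0.
[H+] = (−Ka + √(Ka² + 4·Ka·C₀))/2 = 1.12 × 10^-3 M
pH = −log(1.12 × 10^-3) = 2.95

pH = 2.95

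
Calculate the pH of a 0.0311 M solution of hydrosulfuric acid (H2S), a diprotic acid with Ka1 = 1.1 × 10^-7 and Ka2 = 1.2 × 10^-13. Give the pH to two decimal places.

pH = 4.23

Since Ka1 ≫ Ka2, the first ionization dominates [H+].
Ka1 = x²/(0.0311 − x) = 1.1 × 10^-7
x ≈ √(1.1 × 10^-7 × 0.0311) = 5.85 × 10^-5 M
pH = −log(5.85 × 10^-5) = 4.23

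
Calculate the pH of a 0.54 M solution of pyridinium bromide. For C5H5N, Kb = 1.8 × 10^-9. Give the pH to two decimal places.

C5H5NH+ is the conjugate acid of the weak base C5H5N.
Ka = Kw/Kb = 1.0×10^-14 / 1.8 × 10^-9 = 5.56 × 10^-6
From the ICE table, Ka = [H+]²/(0.54 − [H+]) = 5.56 × 10^-6.
Since Ka ≪ C₀, [H+] ≈ √(Ka·C₀) = 1.73 × 10^-3 M.
pH = −log(1.73 × 10^-3) = 2.76

pH = 2.76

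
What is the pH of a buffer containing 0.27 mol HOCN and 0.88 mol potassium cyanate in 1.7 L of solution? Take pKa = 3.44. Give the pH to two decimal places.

pH = pKa + log([A⁻]/[HA]) = 3.44 + log(0.88/0.27)
pH = 3.44 + (+0.513) = 3.95

pH = 3.95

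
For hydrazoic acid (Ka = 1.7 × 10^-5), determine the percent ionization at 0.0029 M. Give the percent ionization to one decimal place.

HN3 ⇌ N3- + H+; let x = [H+] at equilibrium.
Solve x² + 1.7e-05x − 4.93e-08 = 0 → x = 2.14 × 10^-4 M
Fraction ionized = 2.14 × 10^-4 / 0.0029 = 0.0738 → 7.4%

7.4%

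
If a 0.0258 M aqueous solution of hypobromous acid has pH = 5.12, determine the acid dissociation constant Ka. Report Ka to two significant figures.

[H+] = 10^(-5.12) = 7.59 × 10^-6 M
At equilibrium [HA] = 0.0258 − 7.59 × 10^-6 = 2.58 × 10^-2 M
Ka = [H+][A-]/[HA] = (7.59 × 10^-6)² / 2.58 × 10^-2 = 2.2 × 10^-9

Ka = 2.2 × 10^-9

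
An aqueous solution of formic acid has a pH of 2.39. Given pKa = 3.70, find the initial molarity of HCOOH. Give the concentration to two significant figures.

[H+] = 10^(-2.39) = 4.07 × 10^-3 M = x
Ka = 10^(−3.70) = 2.00 × 10^-4
Ka = x²/(C₀ − x) ⇒ C₀ = x + x²/Ka
C₀ = 4.07 × 10^-3 + (4.07 × 10^-3)²/(2.00 × 10^-4) = 8.69 × 10^-2 M

C₀ = 8.7 × 10^-2 M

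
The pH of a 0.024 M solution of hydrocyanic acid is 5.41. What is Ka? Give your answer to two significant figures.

[H+] = 10^(-5.41) = 3.89 × 10^-6 M
At equilibrium [HA] = 0.024 − 3.89 × 10^-6 = 2.40 × 10^-2 M
Ka = [H+][A-]/[HA] = (3.89 × 10^-6)² / 2.40 × 10^-2 = 6.3 × 10^-10

Ka = 6.3 × 10^-10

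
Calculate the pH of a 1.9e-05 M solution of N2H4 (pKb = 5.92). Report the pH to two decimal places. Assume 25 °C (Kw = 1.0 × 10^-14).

pH = 8.62

N2H4 + H2O ⇌ N2H5+ + OH-
Kb = 10^(−5.92) = 1.20 × 10^-6
Kb = [OH-]²/(1.9e-05 − [OH-]) = 1.20 × 10^-6
Here C₀/Kb ≈ 15.8, so the small-[OH-] approximation fails. Use the quadratic:
[OH-] = [−1.2e-06 + √(1.2e-06² + 9.12e-11)]/2 = 4.21 × 10^-6 M
pOH = 5.38, so pH = 14.00 − pOH = 8.62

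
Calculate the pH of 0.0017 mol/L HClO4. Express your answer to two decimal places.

pH = 2.77

HClO4 is a strong acid and dissociates completely, so [H+] = 0.0017 M.
pH = -log(0.0017) = 2.77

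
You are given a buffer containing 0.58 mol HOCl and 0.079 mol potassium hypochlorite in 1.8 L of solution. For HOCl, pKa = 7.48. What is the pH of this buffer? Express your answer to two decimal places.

Henderson–Hasselbalch: pH = pKa + log([OCl-]/[HOCl]) = 7.48 + log(0.079/0.58)
pH = 7.48 + (-0.866) = 6.61

pH = 6.61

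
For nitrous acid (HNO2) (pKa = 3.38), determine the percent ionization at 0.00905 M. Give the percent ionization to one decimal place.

19.3%

HNO2 ⇌ NO2- + H+; let x = [H+] at equilibrium.
Ka = 10^(−3.38) = 4.17 × 10^-4
Solve x² + 0.000417x − 3.77e-06 = 0 → x = 1.75 × 10^-3 M
% ionization = x/C₀ × 100% = 1.75 × 10^-3/0.00905 × 100% = 19.3%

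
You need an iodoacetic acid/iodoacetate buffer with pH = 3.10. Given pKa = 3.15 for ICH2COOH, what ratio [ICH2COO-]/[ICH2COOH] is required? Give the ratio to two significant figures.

ratio = 0.89

pH = pKa + log(r) ⇒ log(r) = 3.10 − 3.15 = -0.05
r = [ICH2COO-]/[ICH2COOH] = 10^(-0.05) = 0.891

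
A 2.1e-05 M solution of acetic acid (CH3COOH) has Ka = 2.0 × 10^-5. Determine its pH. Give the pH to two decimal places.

pH = 4.89

CH3COOH ⇌ CH3COO- + H+
From the ICE table, Ka = x²/(2.1e-05 − x) = 2.0 × 10^-5.
The 5% rule fails; solving x² + Ka·x − Ka·C₀ = 0 exactly:
x = (−Ka + √(Ka² + 4·Ka·C₀))/2 = 1.28 × 10^-5 M
pH = −log(1.28 × 10^-5) = 4.89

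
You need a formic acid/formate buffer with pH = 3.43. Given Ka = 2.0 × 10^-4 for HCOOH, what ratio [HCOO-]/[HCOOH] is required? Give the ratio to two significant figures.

ratio = 0.54

pKa = -log(2.0 × 10^-4) = 3.699
pH = pKa + log(r) ⇒ log(r) = 3.43 − 3.699 = -0.269
r = [HCOO-]/[HCOOH] = 10^(-0.269) = 0.538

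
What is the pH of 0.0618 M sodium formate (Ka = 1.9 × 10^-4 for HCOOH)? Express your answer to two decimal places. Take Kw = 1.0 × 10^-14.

HCOO- is the conjugate base of the weak acid HCOOH.
Kb = Kw/Ka = 1.0×10^-14 / 1.9 × 10^-4 = 5.26 × 10^-11
From the ICE table, Kb = [OH-]²/(0.0618 − [OH-]) = 5.26 × 10^-11.
Since Kb ≪ C₀, [OH-] ≈ √(Kb·C₀) = 1.80 × 10^-6 M.
([OH-]/C₀ = 0.0029% < 5%, so the approximation holds.)
pOH = 5.74, so pH = 14.00 − pOH = 8.26

pH = 8.26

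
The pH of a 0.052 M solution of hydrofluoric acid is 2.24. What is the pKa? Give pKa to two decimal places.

[H+] = 10^(-2.24) = 5.75 × 10^-3 M
At equilibrium [HA] = 0.052 − 5.75 × 10^-3 = 4.62 × 10^-2 M
Ka = [H+][A-]/[HA] = (5.75 × 10^-3)² / 4.62 × 10^-2 = 7.16 × 10^-4
pKa = -log(7.16 × 10^-4) = 3.15

pKa = 3.15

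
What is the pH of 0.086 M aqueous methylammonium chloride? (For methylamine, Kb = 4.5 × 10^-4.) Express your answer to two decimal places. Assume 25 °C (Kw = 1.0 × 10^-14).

pH = 5.86

CH3NH3+ is the conjugate acid of the weak base CH3NH2.
Ka = Kw/Kb = 1.0×10^-14 / 4.5 × 10^-4 = 2.22 × 10^-11
Ka = [H+]²/(0.086 − [H+]) = 2.22 × 10^-11
Assume [H+] ≪ 0.086: [H+] ≈ √(2.22 × 10^-11 × 0.086) = 1.38 × 10^-6 M
pH = −log[H+] = −log(1.38 × 10^-6) = 5.86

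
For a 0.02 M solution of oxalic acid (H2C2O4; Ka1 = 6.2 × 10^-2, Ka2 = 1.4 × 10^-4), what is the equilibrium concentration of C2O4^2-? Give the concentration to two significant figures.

1.4 × 10^-4 M

First ionization gives [H+] ≈ [HC2O4-] = 1.59 × 10^-2 M.
Second step: Ka2 = [H+][C2O4^2-]/[HC2O4-] ≈ [C2O4^2-] (since [H+] ≈ [HC2O4-]).
So [C2O4^2-] ≈ Ka2.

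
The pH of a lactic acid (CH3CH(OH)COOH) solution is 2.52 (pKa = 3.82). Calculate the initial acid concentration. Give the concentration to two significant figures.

[H+] = 10^(-2.52) = 3.02 × 10^-3 M = x
Ka = 10^(−3.82) = 1.51 × 10^-4
Ka = x²/(C₀ − x) ⇒ C₀ = x + x²/Ka
C₀ = 3.02 × 10^-3 + (3.02 × 10^-3)²/(1.51 × 10^-4) = 6.34 × 10^-2 M

C₀ = 6.3 × 10^-2 M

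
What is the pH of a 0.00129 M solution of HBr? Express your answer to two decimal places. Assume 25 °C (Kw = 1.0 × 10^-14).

pH = 2.89

HBr is a strong acid and dissociates completely, so [H+] = 0.00129 M.
pH = -log(0.00129) = 2.89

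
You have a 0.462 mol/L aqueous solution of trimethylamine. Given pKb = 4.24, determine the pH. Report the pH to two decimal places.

pH = 11.71

(CH3)3N + H2O ⇌ (CH3)3NH+ + OH-
Kb = 10^(−4.24) = 5.75 × 10^-5
From the ICE table, Kb = [OH-]²/(0.462 − [OH-]) = 5.75 × 10^-5.
Since Kb ≪ C₀, [OH-] ≈ √(Kb·C₀) = 5.15 × 10^-3 M.
Check: 1.1% ionized — well under 5%, approximation valid.
pOH = −log(5.15 × 10^-3) = 2.29; pH = 14.00 − 2.29 = 11.71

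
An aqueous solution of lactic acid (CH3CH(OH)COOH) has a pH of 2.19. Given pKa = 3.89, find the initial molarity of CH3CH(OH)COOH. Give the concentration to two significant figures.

C₀ = 3.3 × 10^-1 M

[H+] = 10^(-2.19) = 6.46 × 10^-3 M = x
Ka = 10^(−3.89) = 1.29 × 10^-4
Ka = x²/(C₀ − x) ⇒ C₀ = x + x²/Ka
C₀ = 6.46 × 10^-3 + (6.46 × 10^-3)²/(1.29 × 10^-4) = 3.30 × 10^-1 M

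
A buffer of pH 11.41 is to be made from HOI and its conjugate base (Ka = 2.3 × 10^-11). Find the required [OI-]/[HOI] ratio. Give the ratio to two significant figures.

ratio = 5.9

pKa = -log(2.3 × 10^-11) = 10.638
pH = pKa + log(r) ⇒ log(r) = 11.41 − 10.638 = +0.772
r = [OI-]/[HOI] = 10^(+0.772) = 5.92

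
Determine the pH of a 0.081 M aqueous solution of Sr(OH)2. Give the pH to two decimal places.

pH = 13.21

Sr(OH)2 is a strong base (each formula unit releases 2 OH-); [OH-] = 0.162 M.
pOH = -log(0.162) = 0.79
pH = 14.00 - 0.79 = 13.21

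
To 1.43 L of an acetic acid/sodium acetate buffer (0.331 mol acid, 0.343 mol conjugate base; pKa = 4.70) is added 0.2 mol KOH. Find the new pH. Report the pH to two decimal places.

pH = 5.32

After neutralization: n(CH3COOH) = 0.131 mol, n(CH3COO-) = 0.543 mol.
Henderson–Hasselbalch with mole ratio 0.543/0.131: pH = 4.70 + (+0.618)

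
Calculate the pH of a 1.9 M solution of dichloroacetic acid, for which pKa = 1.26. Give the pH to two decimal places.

pH = 0.53

Cl2CHCOOH ⇌ Cl2CHCOO- + H+
Ka = 10^(−1.26) = 5.50 × 10^-2
Let x = [H+] at equilibrium. Ka = x²/(1.9 − x).
Here C₀/Ka ≈ 34.5, so the small-x approximation fails. Use the quadratic:
x = (−Ka + √(Ka² + 4·Ka·C₀))/2 = 2.97 × 10^-1 M
pH = −log[H+] = −log(2.97 × 10^-1) = 0.53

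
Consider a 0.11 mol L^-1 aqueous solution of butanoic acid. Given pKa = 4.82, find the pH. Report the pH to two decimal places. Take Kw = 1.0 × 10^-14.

CH3(CH2)2COOH ⇌ CH3(CH2)2COO- + H+
Ka = 10^(−4.82) = 1.51 × 10^-5
From the ICE table, Ka = [H+]²/(0.11 − [H+]) = 1.51 × 10^-5.
Since Ka ≪ C₀, [H+] ≈ √(Ka·C₀) = 1.29 × 10^-3 M.
pH = −log[H+] = −log(1.29 × 10^-3) = 2.89

pH = 2.89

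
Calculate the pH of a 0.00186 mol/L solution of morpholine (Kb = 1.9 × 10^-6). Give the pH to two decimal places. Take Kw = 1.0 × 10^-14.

pH = 9.77

C4H8ONH + H2O ⇌ C4H8ONH2+ + OH-
Kb = [OH-]²/(0.00186 − [OH-]) = 1.9 × 10^-6
Assume [OH-] ≪ 0.00186: [OH-] ≈ √(1.9 × 10^-6 × 0.00186) = 5.94 × 10^-5 M
Check: 3.2% ionized — well under 5%, approximation valid.
pOH = 4.23, so pH = 14.00 − pOH = 9.77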